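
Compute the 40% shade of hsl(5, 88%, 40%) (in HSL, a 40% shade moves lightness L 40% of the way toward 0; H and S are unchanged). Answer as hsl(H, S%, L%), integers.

L moves 40% from 40 toward 0: 40 − 16 = 24 → 24.
H and S are unchanged.

hsl(5, 88%, 24%)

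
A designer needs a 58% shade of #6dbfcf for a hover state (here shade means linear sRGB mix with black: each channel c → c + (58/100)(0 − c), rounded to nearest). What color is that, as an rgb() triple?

#6dbfcf is rgb(109, 191, 207).
Lerp each channel 58% toward 0:
  R: 109 − 63.22 = 45.78 → 46
  G: 191 + 0.58×(0−191) = 191 − 110.78 = 80.22 → 80
  B: 207 + 0.58×(0−207) = 207 − 120.06 = 86.94 → 87

rgb(46, 80, 87)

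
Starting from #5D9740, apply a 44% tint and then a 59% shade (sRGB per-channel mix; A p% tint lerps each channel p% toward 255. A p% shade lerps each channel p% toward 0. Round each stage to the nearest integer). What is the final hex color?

#5D9740 is rgb(93, 151, 64).
Per channel, c → c + 0.44(255 − c):
  R: 93 + 71.28 = 164.28 → 164
  G: 151 + 0.44×(255−151) = 151 + 45.76 = 196.76 → 197
  B: 64 + 0.44×(255−64) = 64 + 84.04 = 148.04 → 148
After the tint: rgb(164, 197, 148) = #A4C594.
Per channel, c → c + 0.59(0 − c):
  R: 164 − 96.76 = 67.24 → 67
  G: 197 + 0.59×(0−197) = 197 − 116.23 = 80.77 → 81
  B: 148 − 87.32 = 60.68 → 61
rgb(67, 81, 61) = #43513D.

#43513D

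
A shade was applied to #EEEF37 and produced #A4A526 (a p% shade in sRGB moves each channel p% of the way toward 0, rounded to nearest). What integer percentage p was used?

31%

#EEEF37 is rgb(238, 239, 55); #A4A526 is rgb(164, 165, 38).
On the G channel (widest range): 165 ≈ 239 + (p/100)(0 − 239), so p ≈ 100×(165 − 239)/(0 − 239) = -7400/-239 = 30.96.
p = 31 reproduces all three channels after rounding.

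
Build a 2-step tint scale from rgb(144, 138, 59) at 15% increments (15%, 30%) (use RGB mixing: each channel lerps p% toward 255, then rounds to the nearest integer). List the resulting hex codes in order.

#A19C58, #B1AD76

15%: (144 + 16.65 = 160.65→161, 138 + 17.55 = 155.55→156, 59 + 29.4 = 88.4→88) → #A19C58
30%: (144 + 33.3 = 177.3→177, 138 + 35.1 = 173.1→173, 59 + 58.8 = 117.8→118) → #B1AD76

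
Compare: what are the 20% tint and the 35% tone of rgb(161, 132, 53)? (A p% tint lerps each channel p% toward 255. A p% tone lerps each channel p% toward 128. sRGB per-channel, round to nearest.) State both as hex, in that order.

20% tint:
  R: 161 + 0.2×(255−161) = 161 + 18.8 = 179.8 → 180
  G: 132 + 0.2×(255−132) = 132 + 24.6 = 156.6 → 157
  B: 53 + 0.2×(255−53) = 53 + 40.4 = 93.4 → 93
  → #b49d5d
35% tone:
  R: 161 + 0.35×(128−161) = 161 − 11.55 = 149.45 → 149
  G: 132 − 1.4 = 130.6 → 131
  B: 53 + 0.35×(128−53) = 53 + 26.25 = 79.25 → 79
  → #95834f

#b49d5d, #95834f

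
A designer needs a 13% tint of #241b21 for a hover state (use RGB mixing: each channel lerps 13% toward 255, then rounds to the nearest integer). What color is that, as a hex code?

#241b21 is rgb(36, 27, 33).
Lerp each channel 13% toward 255:
  R: 36 + 0.13×(255−36) = 36 + 28.47 = 64.47 → 64
  G: 27 + 29.64 = 56.64 → 57
  B: 33 + 0.13×(255−33) = 33 + 28.86 = 61.86 → 62
rgb(64, 57, 62) = #40393e.

#40393e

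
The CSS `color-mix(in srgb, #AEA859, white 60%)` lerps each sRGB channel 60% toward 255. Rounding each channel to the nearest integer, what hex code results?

#AEA859 is rgb(174, 168, 89).
Lerp each channel 60% toward 255:
  R: 174 + 0.6×(255−174) = 174 + 48.6 = 222.6 → 223
  G: 168 + 0.6×(255−168) = 168 + 52.2 = 220.2 → 220
  B: 89 + 0.6×(255−89) = 89 + 99.6 = 188.6 → 189
rgb(223, 220, 189) = #DFDCBD.

#DFDCBD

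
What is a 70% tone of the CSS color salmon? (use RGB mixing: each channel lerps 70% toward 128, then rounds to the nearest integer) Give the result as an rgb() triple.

CSS salmon is rgb(250, 128, 114).
A 70% tone moves each channel 70% toward 128:
  R: 250 + 0.7×(128−250) = 250 − 85.4 = 164.6 → 165
  G: 128 + 0.7×(128−128) = 128 + 0 = 128 → 128
  B: 114 + 9.8 = 123.8 → 124

rgb(165, 128, 124)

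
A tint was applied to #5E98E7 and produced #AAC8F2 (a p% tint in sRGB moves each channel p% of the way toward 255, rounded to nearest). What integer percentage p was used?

#5E98E7 is rgb(94, 152, 231); #AAC8F2 is rgb(170, 200, 242).
On the R channel (widest range): 170 ≈ 94 + (p/100)(255 − 94), so p ≈ 100×(170 − 94)/(255 − 94) = 7600/161 = 47.20.
p = 47 reproduces all three channels after rounding.

47%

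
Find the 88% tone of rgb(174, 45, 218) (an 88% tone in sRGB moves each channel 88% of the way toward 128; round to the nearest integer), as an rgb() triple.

rgb(134, 118, 139)

An 88% tone moves each channel 88% toward 128:
  R: 174 − 40.48 = 133.52 → 134
  G: 45 + 73.04 = 118.04 → 118
  B: 218 − 79.2 = 138.8 → 139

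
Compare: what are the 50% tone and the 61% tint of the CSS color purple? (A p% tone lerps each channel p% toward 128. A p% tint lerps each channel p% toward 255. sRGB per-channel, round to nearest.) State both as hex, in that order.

CSS purple is rgb(128, 0, 128).
50% tone:
  R: 128 + 0.5×(128−128) = 128 + 0 = 128 → 128
  G: 0 + 0.5×(128−0) = 0 + 64 = 64 → 64
  B: 128 + 0 = 128 → 128
  → #804080
61% tint:
  R: 128 + 77.47 = 205.47 → 205
  G: 0 + 155.55 = 155.55 → 156
  B: 128 + 0.61×(255−128) = 128 + 77.47 = 205.47 → 205
  → #CD9CCD

#804080, #CD9CCD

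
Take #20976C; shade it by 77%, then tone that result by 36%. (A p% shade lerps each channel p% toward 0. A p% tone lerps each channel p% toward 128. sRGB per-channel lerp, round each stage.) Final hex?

#33443E

#20976C is rgb(32, 151, 108).
A 77% shade moves each channel 77% toward 0:
  R: 32 − 24.64 = 7.36 → 7
  G: 151 + 0.77×(0−151) = 151 − 116.27 = 34.73 → 35
  B: 108 − 83.16 = 24.84 → 25
After the shade: rgb(7, 35, 25) = #072319.
Per channel, c → c + 0.36(128 − c):
  R: 7 + 0.36×(128−7) = 7 + 43.56 = 50.56 → 51
  G: 35 + 33.48 = 68.48 → 68
  B: 25 + 0.36×(128−25) = 25 + 37.08 = 62.08 → 62
rgb(51, 68, 62) = #33443E.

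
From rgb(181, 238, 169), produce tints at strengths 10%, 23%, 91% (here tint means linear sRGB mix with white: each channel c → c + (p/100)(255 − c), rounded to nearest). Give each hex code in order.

#BCF0B2, #C6F2BD, #F8FDF7

10%: (181 + 7.4 = 188.4→188, 238 + 1.7 = 239.7→240, 169 + 8.6 = 177.6→178) → #BCF0B2
23%: (181 + 17.02 = 198.02→198, 238 + 3.91 = 241.91→242, 169 + 19.78 = 188.78→189) → #C6F2BD
91%: (181 + 67.34 = 248.34→248, 238 + 15.47 = 253.47→253, 169 + 78.26 = 247.26→247) → #F8FDF7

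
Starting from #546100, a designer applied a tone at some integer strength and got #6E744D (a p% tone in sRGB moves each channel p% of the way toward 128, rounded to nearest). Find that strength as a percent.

60%

#546100 is rgb(84, 97, 0); #6E744D is rgb(110, 116, 77).
On the B channel (widest range): 77 ≈ 0 + (p/100)(128 − 0), so p ≈ 100×(77 − 0)/(128 − 0) = 7700/128 = 60.16.
p = 60 reproduces all three channels after rounding.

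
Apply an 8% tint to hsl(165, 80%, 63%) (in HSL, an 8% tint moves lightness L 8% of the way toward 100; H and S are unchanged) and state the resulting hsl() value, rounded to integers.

hsl(165, 80%, 66%)

L moves 8% from 63 toward 100: 63 + 2.96 = 65.96 → 66.
H and S are unchanged.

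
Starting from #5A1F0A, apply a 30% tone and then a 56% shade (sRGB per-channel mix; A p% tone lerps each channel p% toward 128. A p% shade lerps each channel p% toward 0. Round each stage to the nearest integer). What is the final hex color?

#5A1F0A is rgb(90, 31, 10).
Per channel, c → c + 0.3(128 − c):
  R: 90 + 0.3×(128−90) = 90 + 11.4 = 101.4 → 101
  G: 31 + 0.3×(128−31) = 31 + 29.1 = 60.1 → 60
  B: 10 + 35.4 = 45.4 → 45
After the tone: rgb(101, 60, 45) = #653C2D.
Lerp each channel 56% toward 0:
  R: 101 − 56.56 = 44.44 → 44
  G: 60 − 33.6 = 26.4 → 26
  B: 45 − 25.2 = 19.8 → 20
rgb(44, 26, 20) = #2C1A14.

#2C1A14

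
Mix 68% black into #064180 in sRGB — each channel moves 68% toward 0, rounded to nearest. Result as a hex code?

#021529

#064180 is rgb(6, 65, 128).
A 68% shade moves each channel 68% toward 0:
  R: 6 + 0.68×(0−6) = 6 − 4.08 = 1.92 → 2
  G: 65 + 0.68×(0−65) = 65 − 44.2 = 20.8 → 21
  B: 128 − 87.04 = 40.96 → 41
rgb(2, 21, 41) = #021529.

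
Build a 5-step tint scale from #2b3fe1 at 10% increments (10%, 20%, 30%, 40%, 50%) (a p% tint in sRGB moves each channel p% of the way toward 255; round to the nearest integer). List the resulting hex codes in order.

#2b3fe1 is rgb(43, 63, 225).
10%: (43 + 21.2 = 64.2→64, 63 + 19.2 = 82.2→82, 225 + 3 = 228→228) → #4052e4
20%: (43 + 42.4 = 85.4→85, 63 + 38.4 = 101.4→101, 225 + 6 = 231→231) → #5565e7
30%: (43 + 63.6 = 106.6→107, 63 + 57.6 = 120.6→121, 225 + 9 = 234→234) → #6b79ea
40%: (43 + 84.8 = 127.8→128, 63 + 76.8 = 139.8→140, 225 + 12 = 237→237) → #808ced
50%: (43 + 106 = 149→149, 63 + 96 = 159→159, 225 + 15 = 240→240) → #959ff0

#4052e4, #5565e7, #6b79ea, #808ced, #959ff0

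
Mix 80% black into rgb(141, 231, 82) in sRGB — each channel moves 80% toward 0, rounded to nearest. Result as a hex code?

An 80% shade moves each channel 80% toward 0:
  R: 141 + 0.8×(0−141) = 141 − 112.8 = 28.2 → 28
  G: 231 + 0.8×(0−231) = 231 − 184.8 = 46.2 → 46
  B: 82 + 0.8×(0−82) = 82 − 65.6 = 16.4 → 16
rgb(28, 46, 16) = #1C2E10.

#1C2E10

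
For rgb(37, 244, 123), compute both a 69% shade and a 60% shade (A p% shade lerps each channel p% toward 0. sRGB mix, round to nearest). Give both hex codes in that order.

#0b4c26, #0f6231

69% shade:
  R: 37 + 0.69×(0−37) = 37 − 25.53 = 11.47 → 11
  G: 244 − 168.36 = 75.64 → 76
  B: 123 + 0.69×(0−123) = 123 − 84.87 = 38.13 → 38
  → #0b4c26
60% shade:
  R: 37 + 0.6×(0−37) = 37 − 22.2 = 14.8 → 15
  G: 244 + 0.6×(0−244) = 244 − 146.4 = 97.6 → 98
  B: 123 + 0.6×(0−123) = 123 − 73.8 = 49.2 → 49
  → #0f6231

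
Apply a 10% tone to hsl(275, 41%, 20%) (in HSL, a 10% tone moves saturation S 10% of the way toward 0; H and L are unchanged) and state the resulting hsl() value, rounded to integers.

hsl(275, 37%, 20%)

S moves 10% from 41 toward 0: 41 − 4.1 = 36.9 → 37.
H and L are unchanged.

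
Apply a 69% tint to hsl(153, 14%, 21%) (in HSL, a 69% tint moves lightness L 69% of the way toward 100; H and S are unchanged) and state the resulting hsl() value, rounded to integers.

L moves 69% from 21 toward 100: 21 + 54.51 = 75.51 → 76.
H and S are unchanged.

hsl(153, 14%, 76%)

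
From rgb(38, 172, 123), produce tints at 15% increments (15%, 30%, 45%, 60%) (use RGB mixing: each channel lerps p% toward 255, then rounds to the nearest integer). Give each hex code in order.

15%: (38 + 32.55 = 70.55→71, 172 + 12.45 = 184.45→184, 123 + 19.8 = 142.8→143) → #47B88F
30%: (38 + 65.1 = 103.1→103, 172 + 24.9 = 196.9→197, 123 + 39.6 = 162.6→163) → #67C5A3
45%: (38 + 97.65 = 135.65→136, 172 + 37.35 = 209.35→209, 123 + 59.4 = 182.4→182) → #88D1B6
60%: (38 + 130.2 = 168.2→168, 172 + 49.8 = 221.8→222, 123 + 79.2 = 202.2→202) → #A8DECA

#47B88F, #67C5A3, #88D1B6, #A8DECA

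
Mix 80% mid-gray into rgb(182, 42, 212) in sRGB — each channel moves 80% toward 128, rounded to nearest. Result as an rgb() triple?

rgb(139, 111, 145)

An 80% tone moves each channel 80% toward 128:
  R: 182 + 0.8×(128−182) = 182 − 43.2 = 138.8 → 139
  G: 42 + 68.8 = 110.8 → 111
  B: 212 + 0.8×(128−212) = 212 − 67.2 = 144.8 → 145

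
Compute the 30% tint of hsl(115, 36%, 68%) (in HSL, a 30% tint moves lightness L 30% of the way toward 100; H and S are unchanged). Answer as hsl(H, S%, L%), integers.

L moves 30% from 68 toward 100: 68 + 9.6 = 77.6 → 78.
H and S are unchanged.

hsl(115, 36%, 78%)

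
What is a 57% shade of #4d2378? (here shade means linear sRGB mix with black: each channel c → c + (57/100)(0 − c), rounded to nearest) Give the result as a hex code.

#4d2378 is rgb(77, 35, 120).
A 57% shade moves each channel 57% toward 0:
  R: 77 + 0.57×(0−77) = 77 − 43.89 = 33.11 → 33
  G: 35 + 0.57×(0−35) = 35 − 19.95 = 15.05 → 15
  B: 120 − 68.4 = 51.6 → 52
rgb(33, 15, 52) = #210f34.

#210f34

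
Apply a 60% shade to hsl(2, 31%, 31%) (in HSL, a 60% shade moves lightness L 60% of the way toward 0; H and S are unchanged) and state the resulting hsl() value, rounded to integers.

hsl(2, 31%, 12%)

L moves 60% from 31 toward 0: 31 − 18.6 = 12.4 → 12.
H and S are unchanged.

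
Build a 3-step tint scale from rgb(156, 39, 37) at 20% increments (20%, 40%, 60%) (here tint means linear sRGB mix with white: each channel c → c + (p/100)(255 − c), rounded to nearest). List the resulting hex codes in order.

20%: (156 + 19.8 = 175.8→176, 39 + 43.2 = 82.2→82, 37 + 43.6 = 80.6→81) → #B05251
40%: (156 + 39.6 = 195.6→196, 39 + 86.4 = 125.4→125, 37 + 87.2 = 124.2→124) → #C47D7C
60%: (156 + 59.4 = 215.4→215, 39 + 129.6 = 168.6→169, 37 + 130.8 = 167.8→168) → #D7A9A8

#B05251, #C47D7C, #D7A9A8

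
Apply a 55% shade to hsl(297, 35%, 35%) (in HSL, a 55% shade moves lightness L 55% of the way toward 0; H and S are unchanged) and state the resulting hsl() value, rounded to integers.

L moves 55% from 35 toward 0: 35 − 19.25 = 15.75 → 16.
H and S are unchanged.

hsl(297, 35%, 16%)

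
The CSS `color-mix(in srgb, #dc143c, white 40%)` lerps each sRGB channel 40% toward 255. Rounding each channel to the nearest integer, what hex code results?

#ea728a

#dc143c is rgb(220, 20, 60).
A 40% tint moves each channel 40% toward 255:
  R: 220 + 0.4×(255−220) = 220 + 14 = 234 → 234
  G: 20 + 94 = 114 → 114
  B: 60 + 0.4×(255−60) = 60 + 78 = 138 → 138
rgb(234, 114, 138) = #ea728a.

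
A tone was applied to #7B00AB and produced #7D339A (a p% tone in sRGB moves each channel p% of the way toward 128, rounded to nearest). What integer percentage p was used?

#7B00AB is rgb(123, 0, 171); #7D339A is rgb(125, 51, 154).
On the G channel (widest range): 51 ≈ 0 + (p/100)(128 − 0), so p ≈ 100×(51 − 0)/(128 − 0) = 5100/128 = 39.84.
p = 40 reproduces all three channels after rounding.

40%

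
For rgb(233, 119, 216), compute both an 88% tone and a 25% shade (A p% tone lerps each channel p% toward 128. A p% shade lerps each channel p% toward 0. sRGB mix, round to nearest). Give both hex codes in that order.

#8D7F8B, #AF59A2

88% tone:
  R: 233 − 92.4 = 140.6 → 141
  G: 119 + 7.92 = 126.92 → 127
  B: 216 + 0.88×(128−216) = 216 − 77.44 = 138.56 → 139
  → #8D7F8B
25% shade:
  R: 233 − 58.25 = 174.75 → 175
  G: 119 + 0.25×(0−119) = 119 − 29.75 = 89.25 → 89
  B: 216 − 54 = 162 → 162
  → #AF59A2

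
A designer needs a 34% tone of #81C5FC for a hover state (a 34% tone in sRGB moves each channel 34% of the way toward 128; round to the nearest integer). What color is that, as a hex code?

#81C5FC is rgb(129, 197, 252).
Lerp each channel 34% toward 128:
  R: 129 + 0.34×(128−129) = 129 − 0.34 = 128.66 → 129
  G: 197 + 0.34×(128−197) = 197 − 23.46 = 173.54 → 174
  B: 252 + 0.34×(128−252) = 252 − 42.16 = 209.84 → 210
rgb(129, 174, 210) = #81AED2.

#81AED2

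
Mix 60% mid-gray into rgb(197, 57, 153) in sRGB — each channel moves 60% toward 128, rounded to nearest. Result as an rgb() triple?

rgb(156, 100, 138)

A 60% tone moves each channel 60% toward 128:
  R: 197 + 0.6×(128−197) = 197 − 41.4 = 155.6 → 156
  G: 57 + 0.6×(128−57) = 57 + 42.6 = 99.6 → 100
  B: 153 + 0.6×(128−153) = 153 − 15 = 138 → 138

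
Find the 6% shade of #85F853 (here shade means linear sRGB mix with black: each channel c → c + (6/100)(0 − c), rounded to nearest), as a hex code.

#7DE94E

#85F853 is rgb(133, 248, 83).
A 6% shade moves each channel 6% toward 0:
  R: 133 − 7.98 = 125.02 → 125
  G: 248 + 0.06×(0−248) = 248 − 14.88 = 233.12 → 233
  B: 83 + 0.06×(0−83) = 83 − 4.98 = 78.02 → 78
rgb(125, 233, 78) = #7DE94E.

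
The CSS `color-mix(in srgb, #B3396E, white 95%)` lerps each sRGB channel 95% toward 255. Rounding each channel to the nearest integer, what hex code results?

#FBF5F8

#B3396E is rgb(179, 57, 110).
Lerp each channel 95% toward 255:
  R: 179 + 72.2 = 251.2 → 251
  G: 57 + 0.95×(255−57) = 57 + 188.1 = 245.1 → 245
  B: 110 + 137.75 = 247.75 → 248
rgb(251, 245, 248) = #FBF5F8.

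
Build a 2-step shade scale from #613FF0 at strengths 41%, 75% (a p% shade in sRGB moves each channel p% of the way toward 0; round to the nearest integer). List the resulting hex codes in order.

#39258E, #18103C

#613FF0 is rgb(97, 63, 240).
41%: (97 − 39.77 = 57.23→57, 63 − 25.83 = 37.17→37, 240 − 98.4 = 141.6→142) → #39258E
75%: (97 − 72.75 = 24.25→24, 63 − 47.25 = 15.75→16, 240 − 180 = 60→60) → #18103C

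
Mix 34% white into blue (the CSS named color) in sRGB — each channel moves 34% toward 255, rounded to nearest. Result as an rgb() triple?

CSS blue is rgb(0, 0, 255).
A 34% tint moves each channel 34% toward 255:
  R: 0 + 0.34×(255−0) = 0 + 86.7 = 86.7 → 87
  G: 0 + 86.7 = 86.7 → 87
  B: 255 + 0.34×(255−255) = 255 + 0 = 255 → 255

rgb(87, 87, 255)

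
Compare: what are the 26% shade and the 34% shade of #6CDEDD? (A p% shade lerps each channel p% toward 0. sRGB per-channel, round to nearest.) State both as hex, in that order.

#50A4A4, #479392

#6CDEDD is rgb(108, 222, 221).
26% shade:
  R: 108 − 28.08 = 79.92 → 80
  G: 222 + 0.26×(0−222) = 222 − 57.72 = 164.28 → 164
  B: 221 + 0.26×(0−221) = 221 − 57.46 = 163.54 → 164
  → #50A4A4
34% shade:
  R: 108 − 36.72 = 71.28 → 71
  G: 222 + 0.34×(0−222) = 222 − 75.48 = 146.52 → 147
  B: 221 + 0.34×(0−221) = 221 − 75.14 = 145.86 → 146
  → #479392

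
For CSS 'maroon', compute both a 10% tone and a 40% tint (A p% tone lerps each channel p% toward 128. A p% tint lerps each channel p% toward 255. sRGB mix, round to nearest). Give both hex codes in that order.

#800D0D, #B36666

CSS maroon is rgb(128, 0, 0).
10% tone:
  R: 128 + 0.1×(128−128) = 128 + 0 = 128 → 128
  G: 0 + 12.8 = 12.8 → 13
  B: 0 + 12.8 = 12.8 → 13
  → #800D0D
40% tint:
  R: 128 + 50.8 = 178.8 → 179
  G: 0 + 0.4×(255−0) = 0 + 102 = 102 → 102
  B: 0 + 0.4×(255−0) = 0 + 102 = 102 → 102
  → #B36666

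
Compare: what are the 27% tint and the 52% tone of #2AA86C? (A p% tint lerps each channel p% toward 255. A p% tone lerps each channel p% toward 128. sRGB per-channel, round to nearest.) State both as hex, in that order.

#2AA86C is rgb(42, 168, 108).
27% tint:
  R: 42 + 0.27×(255−42) = 42 + 57.51 = 99.51 → 100
  G: 168 + 23.49 = 191.49 → 191
  B: 108 + 0.27×(255−108) = 108 + 39.69 = 147.69 → 148
  → #64BF94
52% tone:
  R: 42 + 0.52×(128−42) = 42 + 44.72 = 86.72 → 87
  G: 168 − 20.8 = 147.2 → 147
  B: 108 + 10.4 = 118.4 → 118
  → #579376

#64BF94, #579376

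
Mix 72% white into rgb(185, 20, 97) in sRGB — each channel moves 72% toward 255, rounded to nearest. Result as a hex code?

Per channel, c → c + 0.72(255 − c):
  R: 185 + 50.4 = 235.4 → 235
  G: 20 + 0.72×(255−20) = 20 + 169.2 = 189.2 → 189
  B: 97 + 0.72×(255−97) = 97 + 113.76 = 210.76 → 211
rgb(235, 189, 211) = #EBBDD3.

#EBBDD3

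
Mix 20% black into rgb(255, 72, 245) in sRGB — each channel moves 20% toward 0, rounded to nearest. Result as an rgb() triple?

rgb(204, 58, 196)

Lerp each channel 20% toward 0:
  R: 255 + 0.2×(0−255) = 255 − 51 = 204 → 204
  G: 72 − 14.4 = 57.6 → 58
  B: 245 + 0.2×(0−245) = 245 − 49 = 196 → 196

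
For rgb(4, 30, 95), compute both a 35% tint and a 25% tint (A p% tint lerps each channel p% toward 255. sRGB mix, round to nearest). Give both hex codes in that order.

#5C6D97, #435687

35% tint:
  R: 4 + 0.35×(255−4) = 4 + 87.85 = 91.85 → 92
  G: 30 + 0.35×(255−30) = 30 + 78.75 = 108.75 → 109
  B: 95 + 0.35×(255−95) = 95 + 56 = 151 → 151
  → #5C6D97
25% tint:
  R: 4 + 0.25×(255−4) = 4 + 62.75 = 66.75 → 67
  G: 30 + 0.25×(255−30) = 30 + 56.25 = 86.25 → 86
  B: 95 + 0.25×(255−95) = 95 + 40 = 135 → 135
  → #435687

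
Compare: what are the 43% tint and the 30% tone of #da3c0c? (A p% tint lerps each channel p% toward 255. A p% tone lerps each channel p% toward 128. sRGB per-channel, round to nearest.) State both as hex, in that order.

#ea9074, #bf502f

#da3c0c is rgb(218, 60, 12).
43% tint:
  R: 218 + 0.43×(255−218) = 218 + 15.91 = 233.91 → 234
  G: 60 + 83.85 = 143.85 → 144
  B: 12 + 0.43×(255−12) = 12 + 104.49 = 116.49 → 116
  → #ea9074
30% tone:
  R: 218 + 0.3×(128−218) = 218 − 27 = 191 → 191
  G: 60 + 20.4 = 80.4 → 80
  B: 12 + 0.3×(128−12) = 12 + 34.8 = 46.8 → 47
  → #bf502f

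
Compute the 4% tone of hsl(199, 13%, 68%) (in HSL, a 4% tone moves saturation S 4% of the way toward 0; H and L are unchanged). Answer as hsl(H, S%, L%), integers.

hsl(199, 12%, 68%)

S moves 4% from 13 toward 0: 13 − 0.52 = 12.48 → 12.
H and L are unchanged.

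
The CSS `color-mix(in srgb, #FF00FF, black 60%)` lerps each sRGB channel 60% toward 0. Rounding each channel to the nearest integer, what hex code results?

#660066

#FF00FF is rgb(255, 0, 255).
Lerp each channel 60% toward 0:
  R: 255 − 153 = 102 → 102
  G: 0 + 0.6×(0−0) = 0 + 0 = 0 → 0
  B: 255 − 153 = 102 → 102
rgb(102, 0, 102) = #660066.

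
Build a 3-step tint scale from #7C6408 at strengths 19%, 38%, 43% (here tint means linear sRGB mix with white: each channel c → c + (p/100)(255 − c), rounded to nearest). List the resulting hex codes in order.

#7C6408 is rgb(124, 100, 8).
19%: (124 + 24.89 = 148.89→149, 100 + 29.45 = 129.45→129, 8 + 46.93 = 54.93→55) → #958137
38%: (124 + 49.78 = 173.78→174, 100 + 58.9 = 158.9→159, 8 + 93.86 = 101.86→102) → #AE9F66
43%: (124 + 56.33 = 180.33→180, 100 + 66.65 = 166.65→167, 8 + 106.21 = 114.21→114) → #B4A772

#958137, #AE9F66, #B4A772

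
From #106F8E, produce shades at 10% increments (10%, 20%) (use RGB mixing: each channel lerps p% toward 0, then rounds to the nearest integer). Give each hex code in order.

#106F8E is rgb(16, 111, 142).
10%: (16 − 1.6 = 14.4→14, 111 − 11.1 = 99.9→100, 142 − 14.2 = 127.8→128) → #0E6480
20%: (16 − 3.2 = 12.8→13, 111 − 22.2 = 88.8→89, 142 − 28.4 = 113.6→114) → #0D5972

#0E6480, #0D5972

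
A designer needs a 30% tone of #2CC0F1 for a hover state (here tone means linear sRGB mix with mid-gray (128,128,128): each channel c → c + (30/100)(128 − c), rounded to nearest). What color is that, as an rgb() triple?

#2CC0F1 is rgb(44, 192, 241).
A 30% tone moves each channel 30% toward 128:
  R: 44 + 0.3×(128−44) = 44 + 25.2 = 69.2 → 69
  G: 192 + 0.3×(128−192) = 192 − 19.2 = 172.8 → 173
  B: 241 − 33.9 = 207.1 → 207

rgb(69, 173, 207)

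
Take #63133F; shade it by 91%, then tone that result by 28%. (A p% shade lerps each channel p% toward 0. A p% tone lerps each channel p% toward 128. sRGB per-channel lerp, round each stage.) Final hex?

#2A2528

#63133F is rgb(99, 19, 63).
Per channel, c → c + 0.91(0 − c):
  R: 99 + 0.91×(0−99) = 99 − 90.09 = 8.91 → 9
  G: 19 + 0.91×(0−19) = 19 − 17.29 = 1.71 → 2
  B: 63 + 0.91×(0−63) = 63 − 57.33 = 5.67 → 6
After the shade: rgb(9, 2, 6) = #090206.
Lerp each channel 28% toward 128:
  R: 9 + 0.28×(128−9) = 9 + 33.32 = 42.32 → 42
  G: 2 + 0.28×(128−2) = 2 + 35.28 = 37.28 → 37
  B: 6 + 0.28×(128−6) = 6 + 34.16 = 40.16 → 40
rgb(42, 37, 40) = #2A2528.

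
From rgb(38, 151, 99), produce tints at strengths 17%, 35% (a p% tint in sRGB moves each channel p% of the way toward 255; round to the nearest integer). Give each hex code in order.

17%: (38 + 36.89 = 74.89→75, 151 + 17.68 = 168.68→169, 99 + 26.52 = 125.52→126) → #4BA97E
35%: (38 + 75.95 = 113.95→114, 151 + 36.4 = 187.4→187, 99 + 54.6 = 153.6→154) → #72BB9A

#4BA97E, #72BB9A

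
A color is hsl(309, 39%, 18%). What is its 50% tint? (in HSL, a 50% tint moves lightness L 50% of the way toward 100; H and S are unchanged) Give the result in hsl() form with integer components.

hsl(309, 39%, 59%)

L moves 50% from 18 toward 100: 18 + 41 = 59 → 59.
H and S are unchanged.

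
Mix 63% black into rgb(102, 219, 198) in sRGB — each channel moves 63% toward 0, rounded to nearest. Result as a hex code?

#265149

Lerp each channel 63% toward 0:
  R: 102 − 64.26 = 37.74 → 38
  G: 219 − 137.97 = 81.03 → 81
  B: 198 + 0.63×(0−198) = 198 − 124.74 = 73.26 → 73
rgb(38, 81, 73) = #265149.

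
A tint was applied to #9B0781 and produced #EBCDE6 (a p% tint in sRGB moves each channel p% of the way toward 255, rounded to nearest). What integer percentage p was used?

80%

#9B0781 is rgb(155, 7, 129); #EBCDE6 is rgb(235, 205, 230).
On the G channel (widest range): 205 ≈ 7 + (p/100)(255 − 7), so p ≈ 100×(205 − 7)/(255 − 7) = 19800/248 = 79.84.
p = 80 reproduces all three channels after rounding.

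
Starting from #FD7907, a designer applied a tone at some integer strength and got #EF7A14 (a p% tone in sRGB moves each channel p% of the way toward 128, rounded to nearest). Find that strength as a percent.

#FD7907 is rgb(253, 121, 7); #EF7A14 is rgb(239, 122, 20).
On the R channel (widest range): 239 ≈ 253 + (p/100)(128 − 253), so p ≈ 100×(239 − 253)/(128 − 253) = -1400/-125 = 11.20.
p = 11 reproduces all three channels after rounding.

11%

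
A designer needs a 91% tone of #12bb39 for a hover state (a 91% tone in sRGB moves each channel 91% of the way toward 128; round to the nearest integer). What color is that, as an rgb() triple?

#12bb39 is rgb(18, 187, 57).
Lerp each channel 91% toward 128:
  R: 18 + 0.91×(128−18) = 18 + 100.1 = 118.1 → 118
  G: 187 + 0.91×(128−187) = 187 − 53.69 = 133.31 → 133
  B: 57 + 0.91×(128−57) = 57 + 64.61 = 121.61 → 122

rgb(118, 133, 122)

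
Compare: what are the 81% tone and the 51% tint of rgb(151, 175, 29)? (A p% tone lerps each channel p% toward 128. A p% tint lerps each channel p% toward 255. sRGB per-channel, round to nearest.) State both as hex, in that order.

81% tone:
  R: 151 + 0.81×(128−151) = 151 − 18.63 = 132.37 → 132
  G: 175 − 38.07 = 136.93 → 137
  B: 29 + 80.19 = 109.19 → 109
  → #84896D
51% tint:
  R: 151 + 0.51×(255−151) = 151 + 53.04 = 204.04 → 204
  G: 175 + 40.8 = 215.8 → 216
  B: 29 + 0.51×(255−29) = 29 + 115.26 = 144.26 → 144
  → #CCD890

#84896D, #CCD890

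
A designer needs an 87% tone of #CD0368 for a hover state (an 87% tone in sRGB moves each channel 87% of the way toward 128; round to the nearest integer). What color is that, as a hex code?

#CD0368 is rgb(205, 3, 104).
Per channel, c → c + 0.87(128 − c):
  R: 205 + 0.87×(128−205) = 205 − 66.99 = 138.01 → 138
  G: 3 + 0.87×(128−3) = 3 + 108.75 = 111.75 → 112
  B: 104 + 20.88 = 124.88 → 125
rgb(138, 112, 125) = #8A707D.

#8A707D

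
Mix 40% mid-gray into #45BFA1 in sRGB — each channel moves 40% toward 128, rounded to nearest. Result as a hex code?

#45BFA1 is rgb(69, 191, 161).
Lerp each channel 40% toward 128:
  R: 69 + 0.4×(128−69) = 69 + 23.6 = 92.6 → 93
  G: 191 + 0.4×(128−191) = 191 − 25.2 = 165.8 → 166
  B: 161 − 13.2 = 147.8 → 148
rgb(93, 166, 148) = #5DA694.

#5DA694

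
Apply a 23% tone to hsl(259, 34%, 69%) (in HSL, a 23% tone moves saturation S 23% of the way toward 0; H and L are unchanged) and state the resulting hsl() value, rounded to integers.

S moves 23% from 34 toward 0: 34 − 7.82 = 26.18 → 26.
H and L are unchanged.

hsl(259, 26%, 69%)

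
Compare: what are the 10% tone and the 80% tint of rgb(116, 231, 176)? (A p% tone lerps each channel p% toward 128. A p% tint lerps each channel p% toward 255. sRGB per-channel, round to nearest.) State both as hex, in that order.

10% tone:
  R: 116 + 0.1×(128−116) = 116 + 1.2 = 117.2 → 117
  G: 231 − 10.3 = 220.7 → 221
  B: 176 + 0.1×(128−176) = 176 − 4.8 = 171.2 → 171
  → #75ddab
80% tint:
  R: 116 + 0.8×(255−116) = 116 + 111.2 = 227.2 → 227
  G: 231 + 19.2 = 250.2 → 250
  B: 176 + 0.8×(255−176) = 176 + 63.2 = 239.2 → 239
  → #e3faef

#75ddab, #e3faef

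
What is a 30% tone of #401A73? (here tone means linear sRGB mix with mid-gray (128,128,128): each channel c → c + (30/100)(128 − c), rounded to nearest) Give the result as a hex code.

#533977

#401A73 is rgb(64, 26, 115).
A 30% tone moves each channel 30% toward 128:
  R: 64 + 0.3×(128−64) = 64 + 19.2 = 83.2 → 83
  G: 26 + 0.3×(128−26) = 26 + 30.6 = 56.6 → 57
  B: 115 + 0.3×(128−115) = 115 + 3.9 = 118.9 → 119
rgb(83, 57, 119) = #533977.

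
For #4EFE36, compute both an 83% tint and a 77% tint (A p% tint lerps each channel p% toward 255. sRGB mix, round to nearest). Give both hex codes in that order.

#E1FFDD, #D6FFD1

#4EFE36 is rgb(78, 254, 54).
83% tint:
  R: 78 + 146.91 = 224.91 → 225
  G: 254 + 0.83×(255−254) = 254 + 0.83 = 254.83 → 255
  B: 54 + 0.83×(255−54) = 54 + 166.83 = 220.83 → 221
  → #E1FFDD
77% tint:
  R: 78 + 0.77×(255−78) = 78 + 136.29 = 214.29 → 214
  G: 254 + 0.77×(255−254) = 254 + 0.77 = 254.77 → 255
  B: 54 + 0.77×(255−54) = 54 + 154.77 = 208.77 → 209
  → #D6FFD1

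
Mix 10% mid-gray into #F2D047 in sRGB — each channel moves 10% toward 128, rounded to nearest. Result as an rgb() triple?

#F2D047 is rgb(242, 208, 71).
A 10% tone moves each channel 10% toward 128:
  R: 242 + 0.1×(128−242) = 242 − 11.4 = 230.6 → 231
  G: 208 + 0.1×(128−208) = 208 − 8 = 200 → 200
  B: 71 + 5.7 = 76.7 → 77

rgb(231, 200, 77)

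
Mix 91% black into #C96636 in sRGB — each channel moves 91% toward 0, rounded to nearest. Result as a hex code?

#C96636 is rgb(201, 102, 54).
Lerp each channel 91% toward 0:
  R: 201 + 0.91×(0−201) = 201 − 182.91 = 18.09 → 18
  G: 102 − 92.82 = 9.18 → 9
  B: 54 + 0.91×(0−54) = 54 − 49.14 = 4.86 → 5
rgb(18, 9, 5) = #120905.

#120905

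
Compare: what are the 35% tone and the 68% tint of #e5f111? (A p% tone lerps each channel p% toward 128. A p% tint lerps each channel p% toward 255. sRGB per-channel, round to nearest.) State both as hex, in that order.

#e5f111 is rgb(229, 241, 17).
35% tone:
  R: 229 − 35.35 = 193.65 → 194
  G: 241 − 39.55 = 201.45 → 201
  B: 17 + 0.35×(128−17) = 17 + 38.85 = 55.85 → 56
  → #c2c938
68% tint:
  R: 229 + 17.68 = 246.68 → 247
  G: 241 + 0.68×(255−241) = 241 + 9.52 = 250.52 → 251
  B: 17 + 161.84 = 178.84 → 179
  → #f7fbb3

#c2c938, #f7fbb3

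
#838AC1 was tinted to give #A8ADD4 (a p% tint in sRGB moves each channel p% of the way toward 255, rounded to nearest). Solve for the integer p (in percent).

30%

#838AC1 is rgb(131, 138, 193); #A8ADD4 is rgb(168, 173, 212).
On the R channel (widest range): 168 ≈ 131 + (p/100)(255 − 131), so p ≈ 100×(168 − 131)/(255 − 131) = 3700/124 = 29.84.
p = 30 reproduces all three channels after rounding.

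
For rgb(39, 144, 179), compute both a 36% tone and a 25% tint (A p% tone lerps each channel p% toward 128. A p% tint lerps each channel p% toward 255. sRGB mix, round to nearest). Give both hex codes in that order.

#478AA1, #5DACC6

36% tone:
  R: 39 + 32.04 = 71.04 → 71
  G: 144 + 0.36×(128−144) = 144 − 5.76 = 138.24 → 138
  B: 179 + 0.36×(128−179) = 179 − 18.36 = 160.64 → 161
  → #478AA1
25% tint:
  R: 39 + 0.25×(255−39) = 39 + 54 = 93 → 93
  G: 144 + 0.25×(255−144) = 144 + 27.75 = 171.75 → 172
  B: 179 + 0.25×(255−179) = 179 + 19 = 198 → 198
  → #5DACC6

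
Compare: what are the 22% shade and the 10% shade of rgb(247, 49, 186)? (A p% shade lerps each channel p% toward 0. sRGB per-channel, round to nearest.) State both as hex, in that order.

22% shade:
  R: 247 − 54.34 = 192.66 → 193
  G: 49 − 10.78 = 38.22 → 38
  B: 186 + 0.22×(0−186) = 186 − 40.92 = 145.08 → 145
  → #c12691
10% shade:
  R: 247 − 24.7 = 222.3 → 222
  G: 49 + 0.1×(0−49) = 49 − 4.9 = 44.1 → 44
  B: 186 + 0.1×(0−186) = 186 − 18.6 = 167.4 → 167
  → #de2ca7

#c12691, #de2ca7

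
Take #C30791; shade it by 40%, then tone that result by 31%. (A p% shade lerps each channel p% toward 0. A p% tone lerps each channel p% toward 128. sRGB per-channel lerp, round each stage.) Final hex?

#782A64

#C30791 is rgb(195, 7, 145).
A 40% shade moves each channel 40% toward 0:
  R: 195 − 78 = 117 → 117
  G: 7 + 0.4×(0−7) = 7 − 2.8 = 4.2 → 4
  B: 145 − 58 = 87 → 87
After the shade: rgb(117, 4, 87) = #750457.
Lerp each channel 31% toward 128:
  R: 117 + 0.31×(128−117) = 117 + 3.41 = 120.41 → 120
  G: 4 + 0.31×(128−4) = 4 + 38.44 = 42.44 → 42
  B: 87 + 0.31×(128−87) = 87 + 12.71 = 99.71 → 100
rgb(120, 42, 100) = #782A64.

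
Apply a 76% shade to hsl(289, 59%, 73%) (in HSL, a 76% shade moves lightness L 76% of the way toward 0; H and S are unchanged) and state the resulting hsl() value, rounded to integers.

L moves 76% from 73 toward 0: 73 − 55.48 = 17.52 → 18.
H and S are unchanged.

hsl(289, 59%, 18%)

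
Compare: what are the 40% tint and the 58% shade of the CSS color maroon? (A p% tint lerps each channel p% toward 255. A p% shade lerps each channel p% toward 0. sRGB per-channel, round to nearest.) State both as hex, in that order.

CSS maroon is rgb(128, 0, 0).
40% tint:
  R: 128 + 50.8 = 178.8 → 179
  G: 0 + 0.4×(255−0) = 0 + 102 = 102 → 102
  B: 0 + 0.4×(255−0) = 0 + 102 = 102 → 102
  → #B36666
58% shade:
  R: 128 − 74.24 = 53.76 → 54
  G: 0 + 0.58×(0−0) = 0 + 0 = 0 → 0
  B: 0 + 0 = 0 → 0
  → #360000

#B36666, #360000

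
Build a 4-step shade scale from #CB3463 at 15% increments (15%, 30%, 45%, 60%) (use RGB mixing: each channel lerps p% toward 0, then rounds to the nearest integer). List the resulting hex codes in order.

#AD2C54, #8E2445, #701D36, #511528

#CB3463 is rgb(203, 52, 99).
15%: (203 − 30.45 = 172.55→173, 52 − 7.8 = 44.2→44, 99 − 14.85 = 84.15→84) → #AD2C54
30%: (203 − 60.9 = 142.1→142, 52 − 15.6 = 36.4→36, 99 − 29.7 = 69.3→69) → #8E2445
45%: (203 − 91.35 = 111.65→112, 52 − 23.4 = 28.6→29, 99 − 44.55 = 54.45→54) → #701D36
60%: (203 − 121.8 = 81.2→81, 52 − 31.2 = 20.8→21, 99 − 59.4 = 39.6→40) → #511528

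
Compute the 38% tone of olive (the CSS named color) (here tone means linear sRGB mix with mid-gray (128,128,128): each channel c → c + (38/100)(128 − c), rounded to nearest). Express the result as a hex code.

CSS olive is rgb(128, 128, 0).
Lerp each channel 38% toward 128:
  R: 128 + 0 = 128 → 128
  G: 128 + 0.38×(128−128) = 128 + 0 = 128 → 128
  B: 0 + 0.38×(128−0) = 0 + 48.64 = 48.64 → 49
rgb(128, 128, 49) = #808031.

#808031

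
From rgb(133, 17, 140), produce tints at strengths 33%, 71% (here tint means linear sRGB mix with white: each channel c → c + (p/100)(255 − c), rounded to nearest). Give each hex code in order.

33%: (133 + 40.26 = 173.26→173, 17 + 78.54 = 95.54→96, 140 + 37.95 = 177.95→178) → #ad60b2
71%: (133 + 86.62 = 219.62→220, 17 + 168.98 = 185.98→186, 140 + 81.65 = 221.65→222) → #dcbade

#ad60b2, #dcbade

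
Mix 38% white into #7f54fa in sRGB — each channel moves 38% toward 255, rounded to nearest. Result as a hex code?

#b095fc

#7f54fa is rgb(127, 84, 250).
A 38% tint moves each channel 38% toward 255:
  R: 127 + 48.64 = 175.64 → 176
  G: 84 + 0.38×(255−84) = 84 + 64.98 = 148.98 → 149
  B: 250 + 0.38×(255−250) = 250 + 1.9 = 251.9 → 252
rgb(176, 149, 252) = #b095fc.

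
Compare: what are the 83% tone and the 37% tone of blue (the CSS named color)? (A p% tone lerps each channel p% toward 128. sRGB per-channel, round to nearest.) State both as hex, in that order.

CSS blue is rgb(0, 0, 255).
83% tone:
  R: 0 + 106.24 = 106.24 → 106
  G: 0 + 106.24 = 106.24 → 106
  B: 255 − 105.41 = 149.59 → 150
  → #6A6A96
37% tone:
  R: 0 + 0.37×(128−0) = 0 + 47.36 = 47.36 → 47
  G: 0 + 0.37×(128−0) = 0 + 47.36 = 47.36 → 47
  B: 255 − 46.99 = 208.01 → 208
  → #2F2FD0

#6A6A96, #2F2FD0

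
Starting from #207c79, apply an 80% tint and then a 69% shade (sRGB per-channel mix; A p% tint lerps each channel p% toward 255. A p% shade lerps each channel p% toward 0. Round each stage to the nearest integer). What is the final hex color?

#414747

#207c79 is rgb(32, 124, 121).
Lerp each channel 80% toward 255:
  R: 32 + 0.8×(255−32) = 32 + 178.4 = 210.4 → 210
  G: 124 + 104.8 = 228.8 → 229
  B: 121 + 0.8×(255−121) = 121 + 107.2 = 228.2 → 228
After the tint: rgb(210, 229, 228) = #d2e5e4.
A 69% shade moves each channel 69% toward 0:
  R: 210 − 144.9 = 65.1 → 65
  G: 229 + 0.69×(0−229) = 229 − 158.01 = 70.99 → 71
  B: 228 − 157.32 = 70.68 → 71
rgb(65, 71, 71) = #414747.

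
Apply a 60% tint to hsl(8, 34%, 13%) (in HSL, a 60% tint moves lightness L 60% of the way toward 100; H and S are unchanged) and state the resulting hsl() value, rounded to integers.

L moves 60% from 13 toward 100: 13 + 52.2 = 65.2 → 65.
H and S are unchanged.

hsl(8, 34%, 65%)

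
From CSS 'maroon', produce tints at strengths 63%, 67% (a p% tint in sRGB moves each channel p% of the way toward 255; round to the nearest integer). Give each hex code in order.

CSS maroon is rgb(128, 0, 0).
63%: (128 + 80.01 = 208.01→208, 0 + 160.65 = 160.65→161, 0 + 160.65 = 160.65→161) → #d0a1a1
67%: (128 + 85.09 = 213.09→213, 0 + 170.85 = 170.85→171, 0 + 170.85 = 170.85→171) → #d5abab

#d0a1a1, #d5abab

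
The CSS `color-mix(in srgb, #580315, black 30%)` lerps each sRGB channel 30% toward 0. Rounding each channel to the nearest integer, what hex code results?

#3e020f

#580315 is rgb(88, 3, 21).
Per channel, c → c + 0.3(0 − c):
  R: 88 − 26.4 = 61.6 → 62
  G: 3 − 0.9 = 2.1 → 2
  B: 21 − 6.3 = 14.7 → 15
rgb(62, 2, 15) = #3e020f.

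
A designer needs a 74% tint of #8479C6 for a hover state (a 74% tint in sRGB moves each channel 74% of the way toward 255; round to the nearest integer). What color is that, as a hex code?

#8479C6 is rgb(132, 121, 198).
Lerp each channel 74% toward 255:
  R: 132 + 0.74×(255−132) = 132 + 91.02 = 223.02 → 223
  G: 121 + 99.16 = 220.16 → 220
  B: 198 + 0.74×(255−198) = 198 + 42.18 = 240.18 → 240
rgb(223, 220, 240) = #DFDCF0.

#DFDCF0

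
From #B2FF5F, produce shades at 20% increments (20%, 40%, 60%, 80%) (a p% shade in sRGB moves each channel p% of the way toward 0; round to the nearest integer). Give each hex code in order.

#B2FF5F is rgb(178, 255, 95).
20%: (178 − 35.6 = 142.4→142, 255 − 51 = 204→204, 95 − 19 = 76→76) → #8ECC4C
40%: (178 − 71.2 = 106.8→107, 255 − 102 = 153→153, 95 − 38 = 57→57) → #6B9939
60%: (178 − 106.8 = 71.2→71, 255 − 153 = 102→102, 95 − 57 = 38→38) → #476626
80%: (178 − 142.4 = 35.6→36, 255 − 204 = 51→51, 95 − 76 = 19→19) → #243313

#8ECC4C, #6B9939, #476626, #243313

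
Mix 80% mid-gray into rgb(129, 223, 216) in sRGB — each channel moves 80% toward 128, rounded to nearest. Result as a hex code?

#809392

An 80% tone moves each channel 80% toward 128:
  R: 129 − 0.8 = 128.2 → 128
  G: 223 + 0.8×(128−223) = 223 − 76 = 147 → 147
  B: 216 + 0.8×(128−216) = 216 − 70.4 = 145.6 → 146
rgb(128, 147, 146) = #809392.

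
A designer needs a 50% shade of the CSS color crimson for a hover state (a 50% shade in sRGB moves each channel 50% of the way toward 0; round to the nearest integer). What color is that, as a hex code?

#6E0A1E

CSS crimson is rgb(220, 20, 60).
Per channel, c → c + 0.5(0 − c):
  R: 220 − 110 = 110 → 110
  G: 20 − 10 = 10 → 10
  B: 60 + 0.5×(0−60) = 60 − 30 = 30 → 30
rgb(110, 10, 30) = #6E0A1E.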